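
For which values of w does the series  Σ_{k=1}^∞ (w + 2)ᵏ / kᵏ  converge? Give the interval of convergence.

By the Cauchy root test, |a_k|^(1/k) = 1/k → 0.
Since the k-th root of |a_k| tends to 0, the series converges for all real w; R = ∞.

(−∞, ∞)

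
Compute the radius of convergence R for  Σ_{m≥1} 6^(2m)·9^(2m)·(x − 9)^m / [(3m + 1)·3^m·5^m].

R = 5/972

The ratio of consecutive coefficients is [(3m + 1)/(3(m+1) + 1)] · 36·81/(3·5) → 972/5.
Hence the series converges for |x − 9| < 1/(972/5) = 5/972, so the radius of convergence is 5/972.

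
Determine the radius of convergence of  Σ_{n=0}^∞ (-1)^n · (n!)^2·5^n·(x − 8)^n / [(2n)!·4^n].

R = 16/5

Apply the ratio test: |a_{n+1}| / |a_n| = (n+1)²/[(2n+1)·(2n+2)] · 5/4, which tends to 5/16 as n → ∞.
Convergence for |x − 8| · 5/16 < 1, i.e. |x − 8| < 16/5. So R = 16/5.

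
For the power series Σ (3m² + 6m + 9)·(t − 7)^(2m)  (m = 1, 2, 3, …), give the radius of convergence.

R = 1

By the ratio test, |a_{m+1}/a_m| = (3(m+1)² + 6(m+1) + 9)/(3m² + 6m + 9) → 1.
Successive powers of (t − 7) differ by 2, so the series converges when |t − 7|² · 1 < 1, i.e. |t − 7| < √(1) = 1. So R = 1.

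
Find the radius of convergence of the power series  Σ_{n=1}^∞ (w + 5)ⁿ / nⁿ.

R = ∞

By the Cauchy root test, |a_n|^(1/n) = 1/n → 0.
The limit is 0 for every w, so R = ∞.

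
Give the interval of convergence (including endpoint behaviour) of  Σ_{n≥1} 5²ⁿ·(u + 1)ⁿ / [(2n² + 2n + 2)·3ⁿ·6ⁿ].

By the ratio test, |a_{n+1}/a_n| = [(2n² + 2n + 2)/(2(n+1)² + 2(n+1) + 2)] · 25/(3·6) → 25/18.
The series converges when 25/18 · |u + 1| < 1, giving R = 18/25.
Endpoint u = -7/25: the series is dominated by a constant times Σ 1/n², which converges (p = 2 > 1).
When u = -43/25, the terms are on the order of 1/n², so the series converges absolutely by comparison with the p-series (p = 2 > 1).

[-43/25, -7/25]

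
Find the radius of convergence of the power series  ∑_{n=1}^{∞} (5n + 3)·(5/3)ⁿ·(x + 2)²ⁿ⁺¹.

Apply the ratio test: |a_{n+1}| / |a_n| = [(5(n+1) + 3)/(5n + 3)] · 5/3, which tends to 5/3 as n → ∞.
Successive powers of (x + 2) differ by 2, so the series converges when |x + 2|² · 5/3 < 1, i.e. |x + 2| < √(3/5). So R = √15/5.

R = √15/5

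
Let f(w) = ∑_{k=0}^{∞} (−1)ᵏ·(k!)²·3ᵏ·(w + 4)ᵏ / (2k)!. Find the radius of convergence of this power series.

Apply the ratio test: |a_{k+1}| / |a_k| = (k+1)²/[(2k+1)·(2k+2)] · 3, which tends to 3/4 as k → ∞.
Convergence for |w + 4| · 3/4 < 1, i.e. |w + 4| < 4/3. So R = 4/3.

R = 4/3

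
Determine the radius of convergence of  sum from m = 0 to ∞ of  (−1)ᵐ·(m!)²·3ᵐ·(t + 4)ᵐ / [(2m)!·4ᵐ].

Ratio test: |a_{m+1}/a_m| = (m+1)²/[(2m+1)·(2m+2)] · 3/4 → 3/16 as m → ∞.
Hence the series converges for |t + 4| < 1/(3/16) = 16/3, so the radius of convergence is 16/3.

R = 16/3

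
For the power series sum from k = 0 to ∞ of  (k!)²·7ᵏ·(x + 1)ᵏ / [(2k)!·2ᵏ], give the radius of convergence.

R = 8/7

Ratio test: |a_{k+1}/a_k| = (k+1)²/[(2k+1)·(2k+2)] · 7/2 → 7/8 as k → ∞.
Thus R = 1/(7/8) = 8/7.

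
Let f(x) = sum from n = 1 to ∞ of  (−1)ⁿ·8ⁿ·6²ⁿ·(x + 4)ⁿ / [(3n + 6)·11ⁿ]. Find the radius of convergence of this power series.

R = 11/288

By the ratio test, |a_{n+1}/a_n| = [(3n + 6)/(3(n+1) + 6)] · 8·36/11 → 288/11.
Hence the series converges for |x + 4| < 1/(288/11) = 11/288, so the radius of convergence is 11/288.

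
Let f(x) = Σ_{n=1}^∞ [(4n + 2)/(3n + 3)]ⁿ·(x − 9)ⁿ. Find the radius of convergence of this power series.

By the Cauchy root test, |a_n|^(1/n) = (4n + 2)/(3n + 3) → 4/3.
Convergence for |x − 9| · 4/3 < 1, i.e. |x − 9| < 3/4. So R = 3/4.

R = 3/4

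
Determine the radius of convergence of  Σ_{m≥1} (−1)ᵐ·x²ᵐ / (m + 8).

Apply the ratio test: |a_{m+1}| / |a_m| = (m + 8)/((m+1) + 8), which tends to 1 as m → ∞.
Since the exponent of x increases by 2 each term, convergence requires |x|² < 1, hence R = 1.

R = 1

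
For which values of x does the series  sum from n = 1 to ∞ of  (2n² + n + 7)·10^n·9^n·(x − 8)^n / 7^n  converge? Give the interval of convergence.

(713/90, 727/90)

Ratio test: |a_{n+1}/a_n| = [(2(n+1)² + (n+1) + 7)/(2n² + n + 7)] · 10·9/7 → 90/7 as n → ∞.
The series converges when 90/7 · |x − 8| < 1, giving R = 7/90.
At x = 727/90: the terms do not tend to 0, so the series diverges.
When x = 713/90, the n-th term does not approach 0; divergence by the term test.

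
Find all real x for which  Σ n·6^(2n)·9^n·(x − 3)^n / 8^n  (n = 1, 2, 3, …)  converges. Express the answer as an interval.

Ratio test: |a_{n+1}/a_n| = [(n+1)/n] · 36·9/8 → 81/2 as n → ∞.
The series converges when 81/2 · |x − 3| < 1, giving R = 2/81.
When x = 245/81, the terms do not tend to 0, so the series diverges.
At x = 241/81: the terms have absolute value of order n, which does not tend to 0, so the series diverges by the divergence test.

(241/81, 245/81)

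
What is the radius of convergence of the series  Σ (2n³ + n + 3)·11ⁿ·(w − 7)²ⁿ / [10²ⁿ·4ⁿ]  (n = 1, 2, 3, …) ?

R = 20√11/11

Ratio test: |a_{n+1}/a_n| = [(2(n+1)³ + (n+1) + 3)/(2n³ + n + 3)] · 11/(100·4) → 11/400 as n → ∞.
Successive powers of (w − 7) differ by 2, so the series converges when |w − 7|² · 11/400 < 1, i.e. |w − 7| < √(400/11). So R = 20√11/11.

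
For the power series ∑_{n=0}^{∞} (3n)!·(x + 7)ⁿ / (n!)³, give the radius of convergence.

R = 1/27

Apply the ratio test: |a_{n+1}| / |a_n| = (3n+1)·(3n+2)·(3n+3)/(n+1)³, which tends to 27 as n → ∞.
Convergence for |x + 7| · 27 < 1, i.e. |x + 7| < 1/27. So R = 1/27.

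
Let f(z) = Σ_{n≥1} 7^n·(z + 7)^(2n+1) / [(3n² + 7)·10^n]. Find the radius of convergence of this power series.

Ratio test: |a_{n+1}/a_n| = [(3n² + 7)/(3(n+1)² + 7)] · 7/10 → 7/10 as n → ∞.
Writing y = (z + 7)², the series in y has radius 10/7, so |z + 7| < √(10/7) and R = √70/7.

R = √70/7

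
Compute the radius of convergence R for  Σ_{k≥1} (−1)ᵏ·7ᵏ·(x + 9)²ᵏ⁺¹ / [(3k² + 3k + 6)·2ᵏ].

R = √14/7

By the ratio test, |a_{k+1}/a_k| = [(3k² + 3k + 6)/(3(k+1)² + 3(k+1) + 6)] · 7/2 → 7/2.
Successive powers of (x + 9) differ by 2, so the series converges when |x + 9|² · 7/2 < 1, i.e. |x + 9| < √(2/7). So R = √14/7.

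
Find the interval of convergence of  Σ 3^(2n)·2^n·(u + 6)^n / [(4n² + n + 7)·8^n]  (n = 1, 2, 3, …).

The ratio of consecutive coefficients is [(4n² + n + 7)/(4(n+1)² + (n+1) + 7)] · 9·2/8 → 9/4.
The series converges when 9/4 · |u + 6| < 1, giving R = 4/9.
At u = -50/9: the series is dominated by a constant times Σ 1/n², which converges (p = 2 > 1).
When u = -58/9, absolute convergence follows by limit comparison with Σ 1/n².

[-58/9, -50/9]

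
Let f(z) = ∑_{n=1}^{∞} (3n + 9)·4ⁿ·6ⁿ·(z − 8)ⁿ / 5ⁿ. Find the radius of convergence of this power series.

R = 5/24

Ratio test: |a_{n+1}/a_n| = [(3(n+1) + 9)/(3n + 9)] · 4·6/5 → 24/5 as n → ∞.
Hence the series converges for |z − 8| < 1/(24/5) = 5/24, so the radius of convergence is 5/24.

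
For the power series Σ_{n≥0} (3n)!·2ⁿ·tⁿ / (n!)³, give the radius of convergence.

R = 1/54

Apply the ratio test: |a_{n+1}| / |a_n| = (3n+1)·(3n+2)·(3n+3)/(n+1)³ · 2, which tends to 54 as n → ∞.
Convergence for |t| · 54 < 1, i.e. |t| < 1/54. So R = 1/54.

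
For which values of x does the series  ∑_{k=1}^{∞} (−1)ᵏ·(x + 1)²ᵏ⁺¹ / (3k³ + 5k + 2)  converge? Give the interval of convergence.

Ratio test: |a_{k+1}/a_k| = (3k³ + 5k + 2)/(3(k+1)³ + 5(k+1) + 2) → 1 as k → ∞.
Writing y = (x + 1)², the series in y has radius 1, so |x + 1| < √(1) = 1 and R = 1.
At x = 0: the series is dominated by a constant times Σ 1/k³, which converges (p = 3 > 1).
Check x = -2: the terms are on the order of 1/k³, so the series converges absolutely by comparison with the p-series (p = 3 > 1).

[-2, 0]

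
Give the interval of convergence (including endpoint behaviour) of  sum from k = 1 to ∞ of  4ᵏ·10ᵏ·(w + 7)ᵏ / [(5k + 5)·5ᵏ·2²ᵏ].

[-15/2, -13/2)

Apply the ratio test: |a_{k+1}| / |a_k| = [(5k + 5)/(5(k+1) + 5)] · 4·10/(5·4), which tends to 2 as k → ∞.
Convergence for |w + 7| · 2 < 1, i.e. |w + 7| < 1/2. So R = 1/2.
Endpoint w = -13/2: the terms are asymptotic to a nonzero constant times 1/k, so the series diverges by limit comparison with Σ 1/k.
When w = -15/2, an alternating series whose terms decrease to 0 in absolute value, so it converges by the Leibniz criterion.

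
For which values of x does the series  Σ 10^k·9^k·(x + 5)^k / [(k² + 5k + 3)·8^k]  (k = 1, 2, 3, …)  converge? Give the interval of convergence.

Ratio test: |a_{k+1}/a_k| = [(k² + 5k + 3)/((k+1)² + 5(k+1) + 3)] · 10·9/8 → 45/4 as k → ∞.
The series converges when 45/4 · |x + 5| < 1, giving R = 4/45.
Check x = -221/45: absolute convergence follows by limit comparison with Σ 1/k².
Endpoint x = -229/45: the terms are on the order of 1/k², so the series converges absolutely by comparison with the p-series (p = 2 > 1).

[-229/45, -221/45]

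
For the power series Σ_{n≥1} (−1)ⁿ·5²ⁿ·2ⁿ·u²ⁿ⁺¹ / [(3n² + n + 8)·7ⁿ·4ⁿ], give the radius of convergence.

R = √14/5

Ratio test: |a_{n+1}/a_n| = [(3n² + n + 8)/(3(n+1)² + (n+1) + 8)] · 25·2/(7·4) → 25/14 as n → ∞.
Since the exponent of u increases by 2 each term, convergence requires |u|² < 14/25, hence R = √14/5.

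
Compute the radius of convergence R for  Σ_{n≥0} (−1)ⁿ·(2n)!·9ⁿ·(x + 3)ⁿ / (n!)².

R = 1/36

Apply the ratio test: |a_{n+1}| / |a_n| = (2n+1)·(2n+2)/(n+1)² · 9, which tends to 36 as n → ∞.
Thus R = 1/(36) = 1/36.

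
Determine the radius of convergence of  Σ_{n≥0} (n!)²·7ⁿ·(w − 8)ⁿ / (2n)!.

R = 4/7

The ratio of consecutive coefficients is (n+1)²/[(2n+1)·(2n+2)] · 7 → 7/4.
Hence the series converges for |w − 8| < 1/(7/4) = 4/7, so the radius of convergence is 4/7.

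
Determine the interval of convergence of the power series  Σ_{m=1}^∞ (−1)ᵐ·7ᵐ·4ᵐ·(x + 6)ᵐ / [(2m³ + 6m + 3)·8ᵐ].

The ratio of consecutive coefficients is [(2m³ + 6m + 3)/(2(m+1)³ + 6(m+1) + 3)] · 7·4/8 → 7/2.
Hence the series converges for |x + 6| < 1/(7/2) = 2/7, so the radius of convergence is 2/7.
Check x = -40/7: absolute convergence follows by limit comparison with Σ 1/m³.
When x = -44/7, the series is dominated by a constant times Σ 1/m³, which converges (p = 3 > 1).

[-44/7, -40/7]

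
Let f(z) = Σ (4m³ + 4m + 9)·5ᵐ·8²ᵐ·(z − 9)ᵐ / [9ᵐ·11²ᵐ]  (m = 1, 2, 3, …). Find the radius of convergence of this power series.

The ratio of consecutive coefficients is [(4(m+1)³ + 4(m+1) + 9)/(4m³ + 4m + 9)] · 5·64/(9·121) → 320/1089.
Hence the series converges for |z − 9| < 1/(320/1089) = 1089/320, so the radius of convergence is 1089/320.

R = 1089/320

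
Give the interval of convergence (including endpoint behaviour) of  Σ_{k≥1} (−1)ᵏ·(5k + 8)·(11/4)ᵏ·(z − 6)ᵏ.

The ratio of consecutive coefficients is [(5(k+1) + 8)/(5k + 8)] · 11/4 → 11/4.
Thus R = 1/(11/4) = 4/11.
When z = 70/11, the terms do not tend to 0, so the series diverges.
When z = 62/11, the k-th term does not approach 0; divergence by the term test.

(62/11, 70/11)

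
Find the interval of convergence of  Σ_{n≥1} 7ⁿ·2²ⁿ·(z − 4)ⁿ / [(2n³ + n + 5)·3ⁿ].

[109/28, 115/28]

Ratio test: |a_{n+1}/a_n| = [(2n³ + n + 5)/(2(n+1)³ + (n+1) + 5)] · 7·4/3 → 28/3 as n → ∞.
The series converges when 28/3 · |z − 4| < 1, giving R = 3/28.
At z = 115/28: the series is dominated by a constant times Σ 1/n³, which converges (p = 3 > 1).
Check z = 109/28: absolute convergence follows by limit comparison with Σ 1/n³.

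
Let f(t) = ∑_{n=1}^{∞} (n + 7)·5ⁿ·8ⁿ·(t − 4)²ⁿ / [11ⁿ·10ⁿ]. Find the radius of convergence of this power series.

The ratio of consecutive coefficients is [((n+1) + 7)/(n + 7)] · 5·8/(11·10) → 4/11.
Successive powers of (t − 4) differ by 2, so the series converges when |t − 4|² · 4/11 < 1, i.e. |t − 4| < √(11/4). So R = √11/2.

R = √11/2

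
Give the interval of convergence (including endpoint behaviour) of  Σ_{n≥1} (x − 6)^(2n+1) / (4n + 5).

(5, 7)

Ratio test: |a_{n+1}/a_n| = (4n + 5)/(4(n+1) + 5) → 1 as n → ∞.
Writing y = (x − 6)², the series in y has radius 1, so |x − 6| < √(1) = 1 and R = 1.
Check x = 7: the terms are asymptotic to a nonzero constant times 1/n, so the series diverges by limit comparison with Σ 1/n.
At x = 5: the terms are asymptotic to a nonzero constant times 1/n, so the series diverges by limit comparison with Σ 1/n.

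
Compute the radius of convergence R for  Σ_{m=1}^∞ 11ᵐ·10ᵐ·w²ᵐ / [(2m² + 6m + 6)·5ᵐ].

The ratio of consecutive coefficients is [(2m² + 6m + 6)/(2(m+1)² + 6(m+1) + 6)] · 11·10/5 → 22.
Successive powers of w differ by 2, so the series converges when |w|² · 22 < 1, i.e. |w| < √(1/22). So R = √22/22.

R = √22/22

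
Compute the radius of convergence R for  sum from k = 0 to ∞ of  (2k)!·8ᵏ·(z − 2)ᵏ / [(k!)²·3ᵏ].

The ratio of consecutive coefficients is (2k+1)·(2k+2)/(k+1)² · 8/3 → 32/3.
Thus R = 1/(32/3) = 3/32.

R = 3/32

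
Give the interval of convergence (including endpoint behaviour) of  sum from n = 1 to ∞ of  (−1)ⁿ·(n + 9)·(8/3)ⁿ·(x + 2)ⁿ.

Ratio test: |a_{n+1}/a_n| = [((n+1) + 9)/(n + 9)] · 8/3 → 8/3 as n → ∞.
Convergence for |x + 2| · 8/3 < 1, i.e. |x + 2| < 3/8. So R = 3/8.
Check x = -13/8: the terms have absolute value of order n, which does not tend to 0, so the series diverges by the divergence test.
Check x = -19/8: the terms have absolute value of order n, which does not tend to 0, so the series diverges by the divergence test.

(-19/8, -13/8)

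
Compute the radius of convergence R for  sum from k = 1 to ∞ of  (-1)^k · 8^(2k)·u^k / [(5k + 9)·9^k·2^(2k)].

The ratio of consecutive coefficients is [(5k + 9)/(5(k+1) + 9)] · 64/(9·4) → 16/9.
The series converges when 16/9 · |u| < 1, giving R = 9/16.

R = 9/16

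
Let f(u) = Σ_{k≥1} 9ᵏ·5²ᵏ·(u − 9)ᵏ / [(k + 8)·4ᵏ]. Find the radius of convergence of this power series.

R = 4/225

Apply the ratio test: |a_{k+1}| / |a_k| = [(k + 8)/((k+1) + 8)] · 9·25/4, which tends to 225/4 as k → ∞.
Convergence for |u − 9| · 225/4 < 1, i.e. |u − 9| < 4/225. So R = 4/225.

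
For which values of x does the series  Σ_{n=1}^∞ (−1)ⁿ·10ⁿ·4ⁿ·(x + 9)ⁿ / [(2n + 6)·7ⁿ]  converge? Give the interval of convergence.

(-367/40, -353/40]

Apply the ratio test: |a_{n+1}| / |a_n| = [(2n + 6)/(2(n+1) + 6)] · 10·4/7, which tends to 40/7 as n → ∞.
Hence the series converges for |x + 9| < 1/(40/7) = 7/40, so the radius of convergence is 7/40.
When x = -353/40, an alternating series whose terms decrease to 0 in absolute value, so it converges by the Leibniz criterion.
Endpoint x = -367/40: comparison with the harmonic series Σ 1/n shows the series diverges.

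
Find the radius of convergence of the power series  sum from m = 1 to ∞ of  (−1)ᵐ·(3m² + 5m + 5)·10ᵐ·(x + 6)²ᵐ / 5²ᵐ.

By the ratio test, |a_{m+1}/a_m| = [(3(m+1)² + 5(m+1) + 5)/(3m² + 5m + 5)] · 10/25 → 2/5.
Since the exponent of (x + 6) increases by 2 each term, convergence requires |x + 6|² < 5/2, hence R = √10/2.

R = √10/2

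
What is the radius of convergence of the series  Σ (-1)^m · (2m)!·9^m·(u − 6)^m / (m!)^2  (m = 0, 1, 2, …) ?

Ratio test: |a_{m+1}/a_m| = (2m+1)·(2m+2)/(m+1)² · 9 → 36 as m → ∞.
Thus R = 1/(36) = 1/36.

R = 1/36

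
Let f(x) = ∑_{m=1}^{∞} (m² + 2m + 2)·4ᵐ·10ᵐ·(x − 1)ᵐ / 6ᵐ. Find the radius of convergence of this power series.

The ratio of consecutive coefficients is [((m+1)² + 2(m+1) + 2)/(m² + 2m + 2)] · 4·10/6 → 20/3.
The series converges when 20/3 · |x − 1| < 1, giving R = 3/20.

R = 3/20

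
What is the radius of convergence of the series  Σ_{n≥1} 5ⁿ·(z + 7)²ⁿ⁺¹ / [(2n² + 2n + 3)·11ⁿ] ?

Apply the ratio test: |a_{n+1}| / |a_n| = [(2n² + 2n + 3)/(2(n+1)² + 2(n+1) + 3)] · 5/11, which tends to 5/11 as n → ∞.
Since the exponent of (z + 7) increases by 2 each term, convergence requires |z + 7|² < 11/5, hence R = √55/5.

R = √55/5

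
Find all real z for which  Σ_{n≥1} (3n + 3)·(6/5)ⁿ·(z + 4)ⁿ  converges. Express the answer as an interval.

Apply the ratio test: |a_{n+1}| / |a_n| = [(3(n+1) + 3)/(3n + 3)] · 6/5, which tends to 6/5 as n → ∞.
Convergence for |z + 4| · 6/5 < 1, i.e. |z + 4| < 5/6. So R = 5/6.
Endpoint z = -19/6: the terms have absolute value of order n, which does not tend to 0, so the series diverges by the divergence test.
Check z = -29/6: the terms have absolute value of order n, which does not tend to 0, so the series diverges by the divergence test.

(-29/6, -19/6)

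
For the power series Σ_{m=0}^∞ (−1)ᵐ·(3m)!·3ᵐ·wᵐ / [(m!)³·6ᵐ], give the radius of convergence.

Apply the ratio test: |a_{m+1}| / |a_m| = (3m+1)·(3m+2)·(3m+3)/(m+1)³ · 3/6, which tends to 27/2 as m → ∞.
Thus R = 1/(27/2) = 2/27.

R = 2/27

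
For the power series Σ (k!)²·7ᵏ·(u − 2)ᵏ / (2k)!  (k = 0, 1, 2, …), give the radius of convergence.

Apply the ratio test: |a_{k+1}| / |a_k| = (k+1)²/[(2k+1)·(2k+2)] · 7, which tends to 7/4 as k → ∞.
Convergence for |u − 2| · 7/4 < 1, i.e. |u − 2| < 4/7. So R = 4/7.

R = 4/7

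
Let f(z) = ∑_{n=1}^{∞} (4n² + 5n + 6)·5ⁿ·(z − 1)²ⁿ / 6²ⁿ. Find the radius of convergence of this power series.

R = 6√5/5

Apply the ratio test: |a_{n+1}| / |a_n| = [(4(n+1)² + 5(n+1) + 6)/(4n² + 5n + 6)] · 5/36, which tends to 5/36 as n → ∞.
Since the exponent of (z − 1) increases by 2 each term, convergence requires |z − 1|² < 36/5, hence R = 6√5/5.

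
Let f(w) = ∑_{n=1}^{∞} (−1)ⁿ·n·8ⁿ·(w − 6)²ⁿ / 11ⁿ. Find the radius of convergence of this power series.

R = √22/4

By the ratio test, |a_{n+1}/a_n| = [(n+1)/n] · 8/11 → 8/11.
Writing y = (w − 6)², the series in y has radius 11/8, so |w − 6| < √(11/8) and R = √22/4.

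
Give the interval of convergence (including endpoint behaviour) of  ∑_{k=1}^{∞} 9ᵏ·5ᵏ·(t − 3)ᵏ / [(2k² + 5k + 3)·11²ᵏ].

Ratio test: |a_{k+1}/a_k| = [(2k² + 5k + 3)/(2(k+1)² + 5(k+1) + 3)] · 9·5/121 → 45/121 as k → ∞.
Thus R = 1/(45/121) = 121/45.
Endpoint t = 256/45: absolute convergence follows by limit comparison with Σ 1/k².
Check t = 14/45: the terms are on the order of 1/k², so the series converges absolutely by comparison with the p-series (p = 2 > 1).

[14/45, 256/45]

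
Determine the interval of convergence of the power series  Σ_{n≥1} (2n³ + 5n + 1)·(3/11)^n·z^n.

The ratio of consecutive coefficients is [(2(n+1)³ + 5(n+1) + 1)/(2n³ + 5n + 1)] · 3/11 → 3/11.
Convergence for |z| · 3/11 < 1, i.e. |z| < 11/3. So R = 11/3.
When z = 11/3, the terms do not tend to 0, so the series diverges.
When z = -11/3, the terms do not tend to 0, so the series diverges.

(-11/3, 11/3)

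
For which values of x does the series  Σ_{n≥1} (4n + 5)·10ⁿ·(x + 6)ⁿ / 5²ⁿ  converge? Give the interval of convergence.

(-17/2, -7/2)

Apply the ratio test: |a_{n+1}| / |a_n| = [(4(n+1) + 5)/(4n + 5)] · 10/25, which tends to 2/5 as n → ∞.
Convergence for |x + 6| · 2/5 < 1, i.e. |x + 6| < 5/2. So R = 5/2.
Endpoint x = -7/2: the n-th term does not approach 0; divergence by the term test.
When x = -17/2, the terms do not tend to 0, so the series diverges.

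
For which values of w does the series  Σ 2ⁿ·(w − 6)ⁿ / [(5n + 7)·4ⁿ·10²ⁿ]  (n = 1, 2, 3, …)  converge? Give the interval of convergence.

Ratio test: |a_{n+1}/a_n| = [(5n + 7)/(5(n+1) + 7)] · 2/(4·100) → 1/200 as n → ∞.
The series converges when 1/200 · |w − 6| < 1, giving R = 200.
When w = 206, the terms behave like c/n; limit comparison with the harmonic series gives divergence.
At w = -194: convergence follows from the alternating series test (terms decrease monotonically to 0).

[-194, 206)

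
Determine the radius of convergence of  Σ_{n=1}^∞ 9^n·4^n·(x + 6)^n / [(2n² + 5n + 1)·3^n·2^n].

The ratio of consecutive coefficients is [(2n² + 5n + 1)/(2(n+1)² + 5(n+1) + 1)] · 9·4/(3·2) → 6.
Thus R = 1/(6) = 1/6.

R = 1/6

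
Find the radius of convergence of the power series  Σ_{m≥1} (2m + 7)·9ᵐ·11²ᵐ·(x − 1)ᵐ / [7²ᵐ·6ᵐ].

R = 98/363

By the ratio test, |a_{m+1}/a_m| = [(2(m+1) + 7)/(2m + 7)] · 9·121/(49·6) → 363/98.
The series converges when 363/98 · |x − 1| < 1, giving R = 98/363.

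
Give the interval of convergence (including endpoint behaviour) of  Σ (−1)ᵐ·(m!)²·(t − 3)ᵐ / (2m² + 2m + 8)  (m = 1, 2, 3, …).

{3}

The ratio of consecutive coefficients is (m+1)² · (2m² + 2m + 8)/(2(m+1)² + 2(m+1) + 8) → ∞.
Since the ratio → ∞, the series diverges for every t ≠ 3, and R = 0.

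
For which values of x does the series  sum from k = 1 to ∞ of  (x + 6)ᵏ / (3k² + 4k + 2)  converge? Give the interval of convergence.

[-7, -5]

Ratio test: |a_{k+1}/a_k| = (3k² + 4k + 2)/(3(k+1)² + 4(k+1) + 2) → 1 as k → ∞.
So the series converges when |x + 6| < 1 and diverges when |x + 6| > 1; R = 1.
When x = -5, the series is dominated by a constant times Σ 1/k², which converges (p = 2 > 1).
At x = -7: the terms are on the order of 1/k², so the series converges absolutely by comparison with the p-series (p = 2 > 1).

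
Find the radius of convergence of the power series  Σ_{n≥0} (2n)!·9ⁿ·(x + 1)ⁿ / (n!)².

R = 1/36

Ratio test: |a_{n+1}/a_n| = (2n+1)·(2n+2)/(n+1)² · 9 → 36 as n → ∞.
The series converges when 36 · |x + 1| < 1, giving R = 1/36.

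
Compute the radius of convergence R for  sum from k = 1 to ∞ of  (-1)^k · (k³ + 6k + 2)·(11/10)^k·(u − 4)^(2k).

The ratio of consecutive coefficients is [((k+1)³ + 6(k+1) + 2)/(k³ + 6k + 2)] · 11/10 → 11/10.
Writing y = (u − 4)², the series in y has radius 10/11, so |u − 4| < √(10/11) and R = √110/11.

R = √110/11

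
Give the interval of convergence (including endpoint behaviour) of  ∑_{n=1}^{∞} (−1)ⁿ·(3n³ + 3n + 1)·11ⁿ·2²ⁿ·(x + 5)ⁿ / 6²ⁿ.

By the ratio test, |a_{n+1}/a_n| = [(3(n+1)³ + 3(n+1) + 1)/(3n³ + 3n + 1)] · 11·4/36 → 11/9.
Hence the series converges for |x + 5| < 1/(11/9) = 9/11, so the radius of convergence is 9/11.
Endpoint x = -46/11: the n-th term does not approach 0; divergence by the term test.
At x = -64/11: the terms do not tend to 0, so the series diverges.

(-64/11, -46/11)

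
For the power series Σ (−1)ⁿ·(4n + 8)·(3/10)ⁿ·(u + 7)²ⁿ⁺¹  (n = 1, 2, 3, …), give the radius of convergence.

The ratio of consecutive coefficients is [(4(n+1) + 8)/(4n + 8)] · 3/10 → 3/10.
Since the exponent of (u + 7) increases by 2 each term, convergence requires |u + 7|² < 10/3, hence R = √30/3.

R = √30/3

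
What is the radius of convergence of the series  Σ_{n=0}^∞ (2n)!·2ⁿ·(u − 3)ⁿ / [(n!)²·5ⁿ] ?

R = 5/8

The ratio of consecutive coefficients is (2n+1)·(2n+2)/(n+1)² · 2/5 → 8/5.
Convergence for |u − 3| · 8/5 < 1, i.e. |u − 3| < 5/8. So R = 5/8.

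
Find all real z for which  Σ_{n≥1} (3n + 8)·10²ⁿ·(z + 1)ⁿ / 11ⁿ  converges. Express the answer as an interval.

Apply the ratio test: |a_{n+1}| / |a_n| = [(3(n+1) + 8)/(3n + 8)] · 100/11, which tends to 100/11 as n → ∞.
Hence the series converges for |z + 1| < 1/(100/11) = 11/100, so the radius of convergence is 11/100.
Check z = -89/100: the terms do not tend to 0, so the series diverges.
When z = -111/100, the terms have absolute value of order n, which does not tend to 0, so the series diverges by the divergence test.

(-111/100, -89/100)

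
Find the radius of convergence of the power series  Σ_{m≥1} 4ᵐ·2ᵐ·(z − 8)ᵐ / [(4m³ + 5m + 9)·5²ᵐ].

R = 25/8

Ratio test: |a_{m+1}/a_m| = [(4m³ + 5m + 9)/(4(m+1)³ + 5(m+1) + 9)] · 4·2/25 → 8/25 as m → ∞.
Convergence for |z − 8| · 8/25 < 1, i.e. |z − 8| < 25/8. So R = 25/8.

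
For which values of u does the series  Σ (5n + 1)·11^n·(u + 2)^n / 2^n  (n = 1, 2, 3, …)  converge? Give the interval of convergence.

By the ratio test, |a_{n+1}/a_n| = [(5(n+1) + 1)/(5n + 1)] · 11/2 → 11/2.
Hence the series converges for |u + 2| < 1/(11/2) = 2/11, so the radius of convergence is 2/11.
Endpoint u = -20/11: the terms have absolute value of order n, which does not tend to 0, so the series diverges by the divergence test.
When u = -24/11, the terms do not tend to 0, so the series diverges.

(-24/11, -20/11)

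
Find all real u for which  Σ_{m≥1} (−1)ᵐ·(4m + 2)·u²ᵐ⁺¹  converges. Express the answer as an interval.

(-1, 1)

Ratio test: |a_{m+1}/a_m| = (4(m+1) + 2)/(4m + 2) → 1 as m → ∞.
Writing y = u², the series in y has radius 1, so |u| < √(1) = 1 and R = 1.
Check u = 1: the terms do not tend to 0, so the series diverges.
At u = -1: the m-th term does not approach 0; divergence by the term test.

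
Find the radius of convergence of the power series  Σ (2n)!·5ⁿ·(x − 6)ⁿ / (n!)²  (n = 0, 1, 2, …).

Ratio test: |a_{n+1}/a_n| = (2n+1)·(2n+2)/(n+1)² · 5 → 20 as n → ∞.
The series converges when 20 · |x − 6| < 1, giving R = 1/20.

R = 1/20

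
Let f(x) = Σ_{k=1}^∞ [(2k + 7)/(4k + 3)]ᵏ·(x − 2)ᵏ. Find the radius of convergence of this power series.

R = 2

By the Cauchy root test, |a_k|^(1/k) = (2k + 7)/(4k + 3) → 1/2.
Thus R = 1/(1/2) = 2.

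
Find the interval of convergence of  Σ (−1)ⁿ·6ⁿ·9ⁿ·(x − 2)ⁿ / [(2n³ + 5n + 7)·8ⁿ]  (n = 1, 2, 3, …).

Ratio test: |a_{n+1}/a_n| = [(2n³ + 5n + 7)/(2(n+1)³ + 5(n+1) + 7)] · 6·9/8 → 27/4 as n → ∞.
Thus R = 1/(27/4) = 4/27.
When x = 58/27, the series is dominated by a constant times Σ 1/n³, which converges (p = 3 > 1).
Endpoint x = 50/27: absolute convergence follows by limit comparison with Σ 1/n³.

[50/27, 58/27]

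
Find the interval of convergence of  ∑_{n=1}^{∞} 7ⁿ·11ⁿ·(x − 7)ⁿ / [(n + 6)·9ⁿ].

By the ratio test, |a_{n+1}/a_n| = [(n + 6)/((n+1) + 6)] · 7·11/9 → 77/9.
Thus R = 1/(77/9) = 9/77.
At x = 548/77: comparison with the harmonic series Σ 1/n shows the series diverges.
When x = 530/77, the terms alternate in sign and decrease monotonically to 0 in absolute value (size ~ c/n), so the alternating series test gives convergence.

[530/77, 548/77)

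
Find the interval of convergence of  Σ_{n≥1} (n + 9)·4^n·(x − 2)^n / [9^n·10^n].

(-41/2, 49/2)

The ratio of consecutive coefficients is [((n+1) + 9)/(n + 9)] · 4/(9·10) → 2/45.
Hence the series converges for |x − 2| < 1/(2/45) = 45/2, so the radius of convergence is 45/2.
Check x = 49/2: the terms have absolute value of order n, which does not tend to 0, so the series diverges by the divergence test.
Endpoint x = -41/2: the n-th term does not approach 0; divergence by the term test.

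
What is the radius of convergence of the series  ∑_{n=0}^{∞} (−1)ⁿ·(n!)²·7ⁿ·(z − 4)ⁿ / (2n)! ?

The ratio of consecutive coefficients is (n+1)²/[(2n+1)·(2n+2)] · 7 → 7/4.
The series converges when 7/4 · |z − 4| < 1, giving R = 4/7.

R = 4/7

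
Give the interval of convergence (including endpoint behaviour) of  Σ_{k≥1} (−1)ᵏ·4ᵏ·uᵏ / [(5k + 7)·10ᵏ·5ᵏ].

(-25/2, 25/2]

The ratio of consecutive coefficients is [(5k + 7)/(5(k+1) + 7)] · 4/(10·5) → 2/25.
Convergence for |u| · 2/25 < 1, i.e. |u| < 25/2. So R = 25/2.
When u = 25/2, convergence follows from the alternating series test (terms decrease monotonically to 0).
When u = -25/2, comparison with the harmonic series Σ 1/k shows the series diverges.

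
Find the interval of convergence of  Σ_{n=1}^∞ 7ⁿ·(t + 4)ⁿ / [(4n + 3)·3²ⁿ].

[-37/7, -19/7)

Ratio test: |a_{n+1}/a_n| = [(4n + 3)/(4(n+1) + 3)] · 7/9 → 7/9 as n → ∞.
The series converges when 7/9 · |t + 4| < 1, giving R = 9/7.
At t = -19/7: the terms are asymptotic to a nonzero constant times 1/n, so the series diverges by limit comparison with Σ 1/n.
At t = -37/7: convergence follows from the alternating series test (terms decrease monotonically to 0).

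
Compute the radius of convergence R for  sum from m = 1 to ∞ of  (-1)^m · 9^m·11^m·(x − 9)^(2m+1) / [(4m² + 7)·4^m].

R = 2√11/33

Apply the ratio test: |a_{m+1}| / |a_m| = [(4m² + 7)/(4(m+1)² + 7)] · 9·11/4, which tends to 99/4 as m → ∞.
Writing y = (x − 9)², the series in y has radius 4/99, so |x − 9| < √(4/99) and R = 2√11/33.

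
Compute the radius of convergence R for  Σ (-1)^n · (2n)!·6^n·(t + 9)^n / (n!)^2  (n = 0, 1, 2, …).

R = 1/24

Apply the ratio test: |a_{n+1}| / |a_n| = (2n+1)·(2n+2)/(n+1)² · 6, which tends to 24 as n → ∞.
The series converges when 24 · |t + 9| < 1, giving R = 1/24.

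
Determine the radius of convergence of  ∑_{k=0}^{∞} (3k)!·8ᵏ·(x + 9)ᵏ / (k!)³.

Apply the ratio test: |a_{k+1}| / |a_k| = (3k+1)·(3k+2)·(3k+3)/(k+1)³ · 8, which tends to 216 as k → ∞.
Thus R = 1/(216) = 1/216.

R = 1/216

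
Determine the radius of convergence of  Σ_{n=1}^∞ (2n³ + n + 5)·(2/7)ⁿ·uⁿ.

R = 7/2

Apply the ratio test: |a_{n+1}| / |a_n| = [(2(n+1)³ + (n+1) + 5)/(2n³ + n + 5)] · 2/7, which tends to 2/7 as n → ∞.
The series converges when 2/7 · |u| < 1, giving R = 7/2.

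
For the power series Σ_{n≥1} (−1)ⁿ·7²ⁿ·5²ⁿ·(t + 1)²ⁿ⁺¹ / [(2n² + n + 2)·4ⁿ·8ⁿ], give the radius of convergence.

R = 4√2/35

Apply the ratio test: |a_{n+1}| / |a_n| = [(2n² + n + 2)/(2(n+1)² + (n+1) + 2)] · 49·25/(4·8), which tends to 1225/32 as n → ∞.
Successive powers of (t + 1) differ by 2, so the series converges when |t + 1|² · 1225/32 < 1, i.e. |t + 1| < √(32/1225). So R = 4√2/35.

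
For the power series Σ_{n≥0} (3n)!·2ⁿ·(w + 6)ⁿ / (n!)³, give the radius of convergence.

Apply the ratio test: |a_{n+1}| / |a_n| = (3n+1)·(3n+2)·(3n+3)/(n+1)³ · 2, which tends to 54 as n → ∞.
Convergence for |w + 6| · 54 < 1, i.e. |w + 6| < 1/54. So R = 1/54.

R = 1/54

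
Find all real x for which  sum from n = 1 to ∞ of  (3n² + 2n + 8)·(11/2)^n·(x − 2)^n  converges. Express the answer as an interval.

Apply the ratio test: |a_{n+1}| / |a_n| = [(3(n+1)² + 2(n+1) + 8)/(3n² + 2n + 8)] · 11/2, which tends to 11/2 as n → ∞.
Hence the series converges for |x − 2| < 1/(11/2) = 2/11, so the radius of convergence is 2/11.
At x = 24/11: the terms do not tend to 0, so the series diverges.
When x = 20/11, the n-th term does not approach 0; divergence by the term test.

(20/11, 24/11)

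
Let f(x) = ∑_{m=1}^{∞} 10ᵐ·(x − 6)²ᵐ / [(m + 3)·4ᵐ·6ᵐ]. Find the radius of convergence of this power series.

R = 2√15/5

The ratio of consecutive coefficients is [(m + 3)/((m+1) + 3)] · 10/(4·6) → 5/12.
Since the exponent of (x − 6) increases by 2 each term, convergence requires |x − 6|² < 12/5, hence R = 2√15/5.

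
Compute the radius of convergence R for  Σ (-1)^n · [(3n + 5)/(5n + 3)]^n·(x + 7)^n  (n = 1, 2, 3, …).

By the Cauchy root test, |a_n|^(1/n) = (3n + 5)/(5n + 3) → 3/5.
Hence the series converges for |x + 7| < 1/(3/5) = 5/3, so the radius of convergence is 5/3.

R = 5/3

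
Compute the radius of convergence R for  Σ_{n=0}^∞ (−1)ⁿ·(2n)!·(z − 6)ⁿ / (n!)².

By the ratio test, |a_{n+1}/a_n| = (2n+1)·(2n+2)/(n+1)² → 4.
Convergence for |z − 6| · 4 < 1, i.e. |z − 6| < 1/4. So R = 1/4.

R = 1/4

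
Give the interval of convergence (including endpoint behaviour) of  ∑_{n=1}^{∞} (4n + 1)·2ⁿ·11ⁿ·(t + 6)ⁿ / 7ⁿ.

(-139/22, -125/22)

The ratio of consecutive coefficients is [(4(n+1) + 1)/(4n + 1)] · 2·11/7 → 22/7.
Convergence for |t + 6| · 22/7 < 1, i.e. |t + 6| < 7/22. So R = 7/22.
Endpoint t = -125/22: the terms have absolute value of order n, which does not tend to 0, so the series diverges by the divergence test.
When t = -139/22, the terms do not tend to 0, so the series diverges.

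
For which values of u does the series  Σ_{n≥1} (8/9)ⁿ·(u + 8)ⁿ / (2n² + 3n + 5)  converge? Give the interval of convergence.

By the ratio test, |a_{n+1}/a_n| = [(2n² + 3n + 5)/(2(n+1)² + 3(n+1) + 5)] · 8/9 → 8/9.
Hence the series converges for |u + 8| < 1/(8/9) = 9/8, so the radius of convergence is 9/8.
When u = -55/8, absolute convergence follows by limit comparison with Σ 1/n².
At u = -73/8: the terms are on the order of 1/n², so the series converges absolutely by comparison with the p-series (p = 2 > 1).

[-73/8, -55/8]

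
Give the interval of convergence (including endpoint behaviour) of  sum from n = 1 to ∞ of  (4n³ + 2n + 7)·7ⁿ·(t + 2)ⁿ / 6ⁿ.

The ratio of consecutive coefficients is [(4(n+1)³ + 2(n+1) + 7)/(4n³ + 2n + 7)] · 7/6 → 7/6.
Thus R = 1/(7/6) = 6/7.
When t = -8/7, the terms have absolute value of order n³, which does not tend to 0, so the series diverges by the divergence test.
Check t = -20/7: the terms do not tend to 0, so the series diverges.

(-20/7, -8/7)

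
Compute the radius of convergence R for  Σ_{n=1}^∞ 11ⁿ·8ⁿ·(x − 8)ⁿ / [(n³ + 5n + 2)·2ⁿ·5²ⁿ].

By the ratio test, |a_{n+1}/a_n| = [(n³ + 5n + 2)/((n+1)³ + 5(n+1) + 2)] · 11·8/(2·25) → 44/25.
Thus R = 1/(44/25) = 25/44.

R = 25/44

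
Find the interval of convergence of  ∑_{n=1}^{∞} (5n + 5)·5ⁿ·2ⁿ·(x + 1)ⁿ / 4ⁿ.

(-7/5, -3/5)

Apply the ratio test: |a_{n+1}| / |a_n| = [(5(n+1) + 5)/(5n + 5)] · 5·2/4, which tends to 5/2 as n → ∞.
The series converges when 5/2 · |x + 1| < 1, giving R = 2/5.
Endpoint x = -3/5: the terms have absolute value of order n, which does not tend to 0, so the series diverges by the divergence test.
When x = -7/5, the terms do not tend to 0, so the series diverges.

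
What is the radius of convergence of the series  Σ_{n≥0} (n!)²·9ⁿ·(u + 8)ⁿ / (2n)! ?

R = 4/9

The ratio of consecutive coefficients is (n+1)²/[(2n+1)·(2n+2)] · 9 → 9/4.
Convergence for |u + 8| · 9/4 < 1, i.e. |u + 8| < 4/9. So R = 4/9.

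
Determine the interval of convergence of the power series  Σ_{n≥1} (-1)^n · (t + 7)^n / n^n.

Applying the root test, |a_n|^(1/n) = 1/n → 0.
Since the n-th root of |a_n| tends to 0, the series converges for all real t; R = ∞.

(−∞, ∞)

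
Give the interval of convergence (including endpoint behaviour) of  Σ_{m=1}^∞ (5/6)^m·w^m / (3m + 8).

The ratio of consecutive coefficients is [(3m + 8)/(3(m+1) + 8)] · 5/6 → 5/6.
The series converges when 5/6 · |w| < 1, giving R = 6/5.
Check w = 6/5: the terms are asymptotic to a nonzero constant times 1/m, so the series diverges by limit comparison with Σ 1/m.
Endpoint w = -6/5: an alternating series whose terms decrease to 0 in absolute value, so it converges by the Leibniz criterion.

[-6/5, 6/5)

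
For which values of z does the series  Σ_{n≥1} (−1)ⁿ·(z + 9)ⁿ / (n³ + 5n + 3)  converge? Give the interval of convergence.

By the ratio test, |a_{n+1}/a_n| = (n³ + 5n + 3)/((n+1)³ + 5(n+1) + 3) → 1.
So the series converges when |z + 9| < 1 and diverges when |z + 9| > 1; R = 1.
Endpoint z = -8: the series is dominated by a constant times Σ 1/n³, which converges (p = 3 > 1).
Check z = -10: the terms are on the order of 1/n³, so the series converges absolutely by comparison with the p-series (p = 3 > 1).

[-10, -8]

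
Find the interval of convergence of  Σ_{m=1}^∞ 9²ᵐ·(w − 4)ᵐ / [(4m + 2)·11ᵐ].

[313/81, 335/81)

By the ratio test, |a_{m+1}/a_m| = [(4m + 2)/(4(m+1) + 2)] · 81/11 → 81/11.
The series converges when 81/11 · |w − 4| < 1, giving R = 11/81.
Endpoint w = 335/81: the terms behave like c/m; limit comparison with the harmonic series gives divergence.
Endpoint w = 313/81: the terms alternate in sign and decrease monotonically to 0 in absolute value (size ~ c/m), so the alternating series test gives convergence.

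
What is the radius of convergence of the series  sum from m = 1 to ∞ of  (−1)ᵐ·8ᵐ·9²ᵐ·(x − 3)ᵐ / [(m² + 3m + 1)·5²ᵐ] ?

By the ratio test, |a_{m+1}/a_m| = [(m² + 3m + 1)/((m+1)² + 3(m+1) + 1)] · 8·81/25 → 648/25.
Thus R = 1/(648/25) = 25/648.

R = 25/648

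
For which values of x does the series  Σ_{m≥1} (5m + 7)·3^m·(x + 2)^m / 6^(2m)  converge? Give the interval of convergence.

Ratio test: |a_{m+1}/a_m| = [(5(m+1) + 7)/(5m + 7)] · 3/36 → 1/12 as m → ∞.
Convergence for |x + 2| · 1/12 < 1, i.e. |x + 2| < 12. So R = 12.
At x = 10: the m-th term does not approach 0; divergence by the term test.
Endpoint x = -14: the terms do not tend to 0, so the series diverges.

(-14, 10)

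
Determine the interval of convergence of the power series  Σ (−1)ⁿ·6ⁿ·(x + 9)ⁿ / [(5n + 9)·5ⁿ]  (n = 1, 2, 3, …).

By the ratio test, |a_{n+1}/a_n| = [(5n + 9)/(5(n+1) + 9)] · 6/5 → 6/5.
Convergence for |x + 9| · 6/5 < 1, i.e. |x + 9| < 5/6. So R = 5/6.
Endpoint x = -49/6: the terms alternate in sign and decrease monotonically to 0 in absolute value (size ~ c/n), so the alternating series test gives convergence.
Endpoint x = -59/6: the terms are asymptotic to a nonzero constant times 1/n, so the series diverges by limit comparison with Σ 1/n.

(-59/6, -49/6]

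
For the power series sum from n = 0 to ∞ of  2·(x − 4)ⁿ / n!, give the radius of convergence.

The ratio of consecutive coefficients is 2/2 · 1/(n+1) → 0.
Since the limit is 0 < 1 for every x, the series converges on all of ℝ and R = ∞.

R = ∞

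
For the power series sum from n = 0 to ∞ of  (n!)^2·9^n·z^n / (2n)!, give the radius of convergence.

The ratio of consecutive coefficients is (n+1)²/[(2n+1)·(2n+2)] · 9 → 9/4.
Thus R = 1/(9/4) = 4/9.

R = 4/9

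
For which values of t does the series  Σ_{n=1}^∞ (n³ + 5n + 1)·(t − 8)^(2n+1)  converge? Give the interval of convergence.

(7, 9)

Ratio test: |a_{n+1}/a_n| = ((n+1)³ + 5(n+1) + 1)/(n³ + 5n + 1) → 1 as n → ∞.
Writing y = (t − 8)², the series in y has radius 1, so |t − 8| < √(1) = 1 and R = 1.
At t = 9: the n-th term does not approach 0; divergence by the term test.
At t = 7: the terms do not tend to 0, so the series diverges.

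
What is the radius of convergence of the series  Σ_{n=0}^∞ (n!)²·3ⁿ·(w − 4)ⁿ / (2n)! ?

By the ratio test, |a_{n+1}/a_n| = (n+1)²/[(2n+1)·(2n+2)] · 3 → 3/4.
Hence the series converges for |w − 4| < 1/(3/4) = 4/3, so the radius of convergence is 4/3.

R = 4/3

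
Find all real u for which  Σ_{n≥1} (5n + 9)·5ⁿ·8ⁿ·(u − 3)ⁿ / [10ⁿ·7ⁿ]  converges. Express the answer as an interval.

(5/4, 19/4)

The ratio of consecutive coefficients is [(5(n+1) + 9)/(5n + 9)] · 5·8/(10·7) → 4/7.
Convergence for |u − 3| · 4/7 < 1, i.e. |u − 3| < 7/4. So R = 7/4.
Check u = 19/4: the n-th term does not approach 0; divergence by the term test.
Endpoint u = 5/4: the terms have absolute value of order n, which does not tend to 0, so the series diverges by the divergence test.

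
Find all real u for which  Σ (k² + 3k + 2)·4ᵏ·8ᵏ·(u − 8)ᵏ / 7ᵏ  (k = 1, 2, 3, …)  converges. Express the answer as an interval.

(249/32, 263/32)

The ratio of consecutive coefficients is [((k+1)² + 3(k+1) + 2)/(k² + 3k + 2)] · 4·8/7 → 32/7.
Hence the series converges for |u − 8| < 1/(32/7) = 7/32, so the radius of convergence is 7/32.
At u = 263/32: the terms have absolute value of order k², which does not tend to 0, so the series diverges by the divergence test.
Check u = 249/32: the terms have absolute value of order k², which does not tend to 0, so the series diverges by the divergence test.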